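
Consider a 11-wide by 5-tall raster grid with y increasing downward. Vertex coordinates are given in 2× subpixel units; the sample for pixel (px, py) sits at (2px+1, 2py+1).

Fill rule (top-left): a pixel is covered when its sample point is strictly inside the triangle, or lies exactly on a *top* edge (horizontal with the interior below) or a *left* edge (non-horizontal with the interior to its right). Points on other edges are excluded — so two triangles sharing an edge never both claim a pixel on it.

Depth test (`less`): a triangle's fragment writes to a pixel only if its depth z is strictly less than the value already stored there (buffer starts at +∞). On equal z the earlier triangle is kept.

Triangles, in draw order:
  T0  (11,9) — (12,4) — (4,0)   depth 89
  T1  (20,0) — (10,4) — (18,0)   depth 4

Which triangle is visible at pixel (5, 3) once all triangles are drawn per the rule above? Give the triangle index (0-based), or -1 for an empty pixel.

T0:
  2·area = 44  (B↔C swapped to make it positive)
  edge (11, 9)→(4, 0): d=(-7,-9) top-left  bias=+0
  edge (4, 0)→(12, 4): d=(8,4) right/bottom  bias=-1
  edge (12, 4)→(11, 9): d=(-1,5) right/bottom  bias=-1
    (2,0)@(5, 1): e=[2,4,38] → █
    (3,0)@(7, 1): e=[20,-4,28] → ·
    (2,1)@(5, 3): e=[-12,20,36] → ·
    (3,1)@(7, 3): e=[6,12,26] → █
    (4,1)@(9, 3): e=[24,4,16] → █
    (5,1)@(11, 3): e=[42,-4,6] → ·
    (3,2)@(7, 5): e=[-8,28,24] → ·
    (4,2)@(9, 5): e=[10,20,14] → █
    (5,2)@(11, 5): e=[28,12,4] → █
    (6,2)@(13, 5): e=[46,4,-6] → ·
    (4,3)@(9, 7): e=[-4,36,12] → ·
    (5,3)@(11, 7): e=[14,28,2] → █
    (5,4)@(11, 9): e=[0,44,0] → ·  [on edge]
  covered (6 px):
    · · █ · · · · · · · ·
    · · · █ █ · · · · · ·
    · · · · █ █ · · · · ·
    · · · · · █ · · · · ·
    · · · · · · · · · · ·
T1:
  2·area = 8
  edge (20, 0)→(10, 4): d=(-10,4) right/bottom  bias=-1
  edge (10, 4)→(18, 0): d=(8,-4) top-left  bias=+0
  edge (18, 0)→(20, 0): d=(2,0) top-left  bias=+0
    (8,0)@(17, 1): e=[2,4,2] → █
    (9,0)@(19, 1): e=[-6,12,2] → ·
    (8,1)@(17, 3): e=[-18,20,6] → ·
  covered (1 px):
    · · · · · · · · █ · ·
    · · · · · · · · · · ·
    · · · · · · · · · · ·
    · · · · · · · · · · ·
    · · · · · · · · · · ·

Z-buffer (winner per pixel, '.' = empty):
  . . 0 . . . . . 1 . .
  . . . 0 0 . . . . . .
  . . . . 0 0 . . . . .
  . . . . . 0 . . . . .
  . . . . . . . . . . .

Result: 0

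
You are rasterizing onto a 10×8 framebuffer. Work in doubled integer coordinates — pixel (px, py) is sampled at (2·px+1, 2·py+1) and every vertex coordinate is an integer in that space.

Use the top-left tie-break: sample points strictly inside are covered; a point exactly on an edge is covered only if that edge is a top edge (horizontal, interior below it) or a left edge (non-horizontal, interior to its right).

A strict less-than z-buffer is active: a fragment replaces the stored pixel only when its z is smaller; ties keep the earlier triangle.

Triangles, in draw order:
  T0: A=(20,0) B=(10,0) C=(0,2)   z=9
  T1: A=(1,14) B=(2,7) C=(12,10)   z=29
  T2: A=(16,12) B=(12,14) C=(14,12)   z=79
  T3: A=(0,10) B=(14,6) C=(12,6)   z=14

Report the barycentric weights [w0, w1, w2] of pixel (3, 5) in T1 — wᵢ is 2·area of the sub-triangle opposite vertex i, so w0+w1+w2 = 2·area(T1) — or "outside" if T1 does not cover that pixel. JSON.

T0:
  2·area = 20  (B↔C swapped to make it positive)
  edge (20, 0)→(0, 2): d=(-20,2) right/bottom  bias=-1
  edge (0, 2)→(10, 0): d=(10,-2) top-left  bias=+0
  edge (10, 0)→(20, 0): d=(10,0) top-left  bias=+0
    (2,0)@(5, 1): e=[10,0,10] → #  [on edge]
    (3,0)@(7, 1): e=[6,4,10] → #
    (4,0)@(9, 1): e=[2,8,10] → #
    (5,0)@(11, 1): e=[-2,12,10] → ·
    (2,1)@(5, 3): e=[-30,20,30] → ·
    (3,1)@(7, 3): e=[-34,24,30] → ·
    (4,1)@(9, 3): e=[-38,28,30] → ·
  covered (3 px):
    · · # # # · · · · ·
    · · · · · · · · · ·
    · · · · · · · · · ·
    · · · · · · · · · ·
    · · · · · · · · · ·
    · · · · · · · · · ·
    · · · · · · · · · ·
    · · · · · · · · · ·
T1:
  2·area = 73
  edge (1, 14)→(2, 7): d=(1,-7) top-left  bias=+0
  edge (2, 7)→(12, 10): d=(10,3) right/bottom  bias=-1
  edge (12, 10)→(1, 14): d=(-11,4) right/bottom  bias=-1
    (1,4)@(3, 9): e=[9,17,47] → #
    (2,4)@(5, 9): e=[23,11,39] → #
    (3,4)@(7, 9): e=[37,5,31] → #
    (4,4)@(9, 9): e=[51,-1,23] → ·
    (1,5)@(3, 11): e=[11,37,25] → #
    (4,5)@(9, 11): e=[53,19,1] → #
    (5,5)@(11, 11): e=[67,13,-7] → ·
    (1,6)@(3, 13): e=[13,57,3] → #
    (2,6)@(5, 13): e=[27,51,-5] → ·
    (3,6)@(7, 13): e=[41,45,-13] → ·
    (4,6)@(9, 13): e=[55,39,-21] → ·
    (1,7)@(3, 15): e=[15,77,-19] → ·
  covered (8 px):
    · · · · · · · · · ·
    · · · · · · · · · ·
    · · · · · · · · · ·
    · · · · · · · · · ·
    · # # # · · · · · ·
    · # # # # · · · · ·
    · # · · · · · · · ·
    · · · · · · · · · ·
T2:
  2·area = 4
  edge (16, 12)→(12, 14): d=(-4,2) right/bottom  bias=-1
  edge (12, 14)→(14, 12): d=(2,-2) top-left  bias=+0
  edge (14, 12)→(16, 12): d=(2,0) top-left  bias=+0
    (9,3)@(19, 7): e=[14,0,-10] → ·  [on edge]
    (8,4)@(17, 9): e=[10,0,-6] → ·  [on edge]
    (7,5)@(15, 11): e=[6,0,-2] → ·  [on edge]
    (6,6)@(13, 13): e=[2,0,2] → #  [on edge]
    (7,6)@(15, 13): e=[-2,4,2] → ·
    (5,7)@(11, 15): e=[-2,0,6] → ·  [on edge]
    (6,7)@(13, 15): e=[-6,4,6] → ·
  covered (1 px):
    · · · · · · · · · ·
    · · · · · · · · · ·
    · · · · · · · · · ·
    · · · · · · · · · ·
    · · · · · · · · · ·
    · · · · · · · · · ·
    · · · · · · # · · ·
    · · · · · · · · · ·
T3:
  2·area = 8  (B↔C swapped to make it positive)
  edge (0, 10)→(12, 6): d=(12,-4) top-left  bias=+0
  edge (12, 6)→(14, 6): d=(2,0) top-left  bias=+0
  edge (14, 6)→(0, 10): d=(-14,4) right/bottom  bias=-1
    (7,2)@(15, 5): e=[0,-2,10] → ·  [on edge]
    (4,3)@(9, 7): e=[0,2,6] → #  [on edge]
    (5,3)@(11, 7): e=[8,2,-2] → ·
    (1,4)@(3, 9): e=[0,6,2] → #  [on edge]
    (2,4)@(5, 9): e=[8,6,-6] → ·
    (4,4)@(9, 9): e=[24,6,-22] → ·
    (1,5)@(3, 11): e=[24,10,-26] → ·
  covered (2 px):
    · · · · · · · · · ·
    · · · · · · · · · ·
    · · · · · · · · · ·
    · · · · # · · · · ·
    · # · · · · · · · ·
    · · · · · · · · · ·
    · · · · · · · · · ·
    · · · · · · · · · ·

Final: [25,9,39]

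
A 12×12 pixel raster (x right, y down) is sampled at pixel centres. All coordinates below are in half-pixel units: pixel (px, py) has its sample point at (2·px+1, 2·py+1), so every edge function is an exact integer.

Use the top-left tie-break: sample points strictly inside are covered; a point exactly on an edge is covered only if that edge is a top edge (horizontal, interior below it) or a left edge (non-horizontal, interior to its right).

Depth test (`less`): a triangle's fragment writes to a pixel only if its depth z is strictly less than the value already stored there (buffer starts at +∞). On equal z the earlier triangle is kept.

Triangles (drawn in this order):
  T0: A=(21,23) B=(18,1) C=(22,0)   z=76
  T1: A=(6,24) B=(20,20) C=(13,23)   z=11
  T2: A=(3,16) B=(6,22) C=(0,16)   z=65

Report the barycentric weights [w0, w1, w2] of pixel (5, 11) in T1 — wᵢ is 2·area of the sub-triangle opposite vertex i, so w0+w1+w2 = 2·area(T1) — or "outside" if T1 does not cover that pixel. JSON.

T0:
  2·area = 91
  edge (21, 23)→(18, 1): d=(-3,-22) top-left  bias=+0
  edge (18, 1)→(22, 0): d=(4,-1) top-left  bias=+0
  edge (22, 0)→(21, 23): d=(-1,23) right/bottom  bias=-1
    (9,0)@(19, 1): e=[22,1,68] → █
    (10,0)@(21, 1): e=[66,3,22] → █
    (11,0)@(23, 1): e=[110,5,-24] → ·
    (9,1)@(19, 3): e=[16,9,66] → █
    (11,1)@(23, 3): e=[104,13,-26] → ·
    (9,2)@(19, 5): e=[10,17,64] → █
    (11,2)@(23, 5): e=[98,21,-28] → ·
    (9,3)@(19, 7): e=[4,25,62] → █
    (11,3)@(23, 7): e=[92,29,-30] → ·
    (9,4)@(19, 9): e=[-2,33,60] → ·
    (10,4)@(21, 9): e=[42,35,14] → █
    (11,4)@(23, 9): e=[86,37,-32] → ·
    (10,11)@(21, 23): e=[0,91,0] → ·  [on edge]
  covered (15 px):
    · · · · · · · · · █ █ ·
    · · · · · · · · · █ █ ·
    · · · · · · · · · █ █ ·
    · · · · · · · · · █ █ ·
    · · · · · · · · · · █ ·
    · · · · · · · · · · █ ·
    · · · · · · · · · · █ ·
    · · · · · · · · · · █ ·
    · · · · · · · · · · █ ·
    · · · · · · · · · · █ ·
    · · · · · · · · · · █ ·
    · · · · · · · · · · · ·
T1:
  2·area = 14
  edge (6, 24)→(20, 20): d=(14,-4) top-left  bias=+0
  edge (20, 20)→(13, 23): d=(-7,3) right/bottom  bias=-1
  edge (13, 23)→(6, 24): d=(-7,1) right/bottom  bias=-1
    (8,10)@(17, 21): e=[2,2,10] → █
    (9,10)@(19, 21): e=[10,-4,8] → ·
    (5,11)@(11, 23): e=[6,6,2] → █
    (6,11)@(13, 23): e=[14,0,0] → ·  [on edge]
    (8,11)@(17, 23): e=[30,-12,-4] → ·
  covered (2 px):
    · · · · · · · · · · · ·
    · · · · · · · · · · · ·
    · · · · · · · · · · · ·
    · · · · · · · · · · · ·
    · · · · · · · · · · · ·
    · · · · · · · · · · · ·
    · · · · · · · · · · · ·
    · · · · · · · · · · · ·
    · · · · · · · · · · · ·
    · · · · · · · · · · · ·
    · · · · · · · · █ · · ·
    · · · · · █ · · · · · ·
T2:
  2·area = 18
  edge (3, 16)→(6, 22): d=(3,6) right/bottom  bias=-1
  edge (6, 22)→(0, 16): d=(-6,-6) top-left  bias=+0
  edge (0, 16)→(3, 16): d=(3,0) top-left  bias=+0
    (0,8)@(1, 17): e=[15,0,3] → █  [on edge]
    (1,8)@(3, 17): e=[3,12,3] → █
    (2,8)@(5, 17): e=[-9,24,3] → ·
    (0,9)@(1, 19): e=[21,-12,9] → ·
    (1,9)@(3, 19): e=[9,0,9] → █  [on edge]
    (2,9)@(5, 19): e=[-3,12,9] → ·
    (1,10)@(3, 21): e=[15,-12,15] → ·
    (2,10)@(5, 21): e=[3,0,15] → █  [on edge]
    (3,10)@(7, 21): e=[-9,12,15] → ·
    (2,11)@(5, 23): e=[9,-12,21] → ·
    (3,11)@(7, 23): e=[-3,0,21] → ·  [on edge]
  covered (4 px):
    · · · · · · · · · · · ·
    · · · · · · · · · · · ·
    · · · · · · · · · · · ·
    · · · · · · · · · · · ·
    · · · · · · · · · · · ·
    · · · · · · · · · · · ·
    · · · · · · · · · · · ·
    · · · · · · · · · · · ·
    █ █ · · · · · · · · · ·
    · █ · · · · · · · · · ·
    · · █ · · · · · · · · ·
    · · · · · · · · · · · ·

Answer: [6,2,6]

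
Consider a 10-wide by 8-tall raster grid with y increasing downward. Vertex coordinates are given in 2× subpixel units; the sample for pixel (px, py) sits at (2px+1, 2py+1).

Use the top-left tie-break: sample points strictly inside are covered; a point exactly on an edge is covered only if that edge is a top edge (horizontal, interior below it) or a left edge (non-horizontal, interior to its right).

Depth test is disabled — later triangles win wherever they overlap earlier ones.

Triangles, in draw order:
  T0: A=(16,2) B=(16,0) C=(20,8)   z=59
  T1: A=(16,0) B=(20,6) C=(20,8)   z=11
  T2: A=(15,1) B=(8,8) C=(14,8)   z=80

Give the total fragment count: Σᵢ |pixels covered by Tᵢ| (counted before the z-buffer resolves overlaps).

T0:
  2·area = 8
  edge (16, 2)→(16, 0): d=(0,-2) top-left  bias=+0
  edge (16, 0)→(20, 8): d=(4,8) right/bottom  bias=-1
  edge (20, 8)→(16, 2): d=(-4,-6) top-left  bias=+0
    (8,1)@(17, 3): e=[2,4,2] → █
    (9,1)@(19, 3): e=[6,-12,14] → ·
    (8,2)@(17, 5): e=[2,12,-6] → ·
  covered (1 px):
    · · · · · · · · · ·
    · · · · · · · · █ ·
    · · · · · · · · · ·
    · · · · · · · · · ·
    · · · · · · · · · ·
    · · · · · · · · · ·
    · · · · · · · · · ·
    · · · · · · · · · ·
T1:
  2·area = 8
  edge (16, 0)→(20, 6): d=(4,6) right/bottom  bias=-1
  edge (20, 6)→(20, 8): d=(0,2) right/bottom  bias=-1
  edge (20, 8)→(16, 0): d=(-4,-8) top-left  bias=+0
    (9,2)@(19, 5): e=[2,2,4] → █
    (9,3)@(19, 7): e=[10,2,-4] → ·
  covered (1 px):
    · · · · · · · · · ·
    · · · · · · · · · ·
    · · · · · · · · · █
    · · · · · · · · · ·
    · · · · · · · · · ·
    · · · · · · · · · ·
    · · · · · · · · · ·
    · · · · · · · · · ·
T2:
  2·area = 42  (B↔C swapped to make it positive)
  edge (15, 1)→(14, 8): d=(-1,7) right/bottom  bias=-1
  edge (14, 8)→(8, 8): d=(-6,0) right/bottom  bias=-1
  edge (8, 8)→(15, 1): d=(7,-7) top-left  bias=+0
    (7,0)@(15, 1): e=[0,42,0] → ·  [on edge]
    (6,1)@(13, 3): e=[12,30,0] → █  [on edge]
    (7,1)@(15, 3): e=[-2,30,14] → ·
    (5,2)@(11, 5): e=[24,18,0] → █  [on edge]
    (7,2)@(15, 5): e=[-4,18,28] → ·
    (4,3)@(9, 7): e=[36,6,0] → █  [on edge]
    (7,3)@(15, 7): e=[-6,6,42] → ·
    (3,4)@(7, 9): e=[48,-6,0] → ·  [on edge]
    (4,4)@(9, 9): e=[34,-6,14] → ·
    (5,4)@(11, 9): e=[20,-6,28] → ·
    (6,4)@(13, 9): e=[6,-6,42] → ·
    (2,5)@(5, 11): e=[60,-18,0] → ·  [on edge]
    (1,6)@(3, 13): e=[72,-30,0] → ·  [on edge]
    (0,7)@(1, 15): e=[84,-42,0] → ·  [on edge]
    (6,7)@(13, 15): e=[0,-42,84] → ·  [on edge]
  covered (6 px):
    · · · · · · · · · ·
    · · · · · · █ · · ·
    · · · · · █ █ · · ·
    · · · · █ █ █ · · ·
    · · · · · · · · · ·
    · · · · · · · · · ·
    · · · · · · · · · ·
    · · · · · · · · · ·

Answer: 8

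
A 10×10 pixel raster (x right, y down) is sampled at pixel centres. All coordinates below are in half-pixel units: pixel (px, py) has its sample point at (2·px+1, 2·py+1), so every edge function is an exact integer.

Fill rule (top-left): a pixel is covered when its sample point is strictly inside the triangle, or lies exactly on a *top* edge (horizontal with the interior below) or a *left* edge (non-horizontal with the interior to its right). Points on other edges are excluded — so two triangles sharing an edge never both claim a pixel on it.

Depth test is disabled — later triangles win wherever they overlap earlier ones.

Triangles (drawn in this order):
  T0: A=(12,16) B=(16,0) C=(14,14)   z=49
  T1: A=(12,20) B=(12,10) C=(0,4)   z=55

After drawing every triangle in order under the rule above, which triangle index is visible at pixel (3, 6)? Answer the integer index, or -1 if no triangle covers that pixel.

T0:
  2·area = 24
  edge (12, 16)→(16, 0): d=(4,-16) top-left  bias=+0
  edge (16, 0)→(14, 14): d=(-2,14) right/bottom  bias=-1
  edge (14, 14)→(12, 16): d=(-2,2) right/bottom  bias=-1
    (7,2)@(15, 5): e=[4,4,16] → #
    (8,2)@(17, 5): e=[36,-24,12] → ·
    (7,3)@(15, 7): e=[12,0,12] → ·  [on edge]
    (9,4)@(19, 9): e=[84,-60,0] → ·  [on edge]
    (8,5)@(17, 11): e=[60,-36,0] → ·  [on edge]
    (6,6)@(13, 13): e=[4,16,4] → #
    (7,6)@(15, 13): e=[36,-12,0] → ·  [on edge]
    (6,7)@(13, 15): e=[12,12,0] → ·  [on edge]
    (5,8)@(11, 17): e=[-12,36,0] → ·  [on edge]
    (4,9)@(9, 19): e=[-36,60,0] → ·  [on edge]
  covered (2 px):
    · · · · · · · · · ·
    · · · · · · · · · ·
    · · · · · · · # · ·
    · · · · · · · · · ·
    · · · · · · · · · ·
    · · · · · · · · · ·
    · · · · · · # · · ·
    · · · · · · · · · ·
    · · · · · · · · · ·
    · · · · · · · · · ·
T1:
  2·area = 120  (B↔C swapped to make it positive)
  edge (12, 20)→(0, 4): d=(-12,-16) top-left  bias=+0
  edge (0, 4)→(12, 10): d=(12,6) right/bottom  bias=-1
  edge (12, 10)→(12, 20): d=(0,10) right/bottom  bias=-1
    (0,2)@(1, 5): e=[4,6,110] → #
    (1,2)@(3, 5): e=[36,-6,90] → ·
    (0,3)@(1, 7): e=[-20,30,110] → ·
    (1,3)@(3, 7): e=[12,18,90] → #
    (2,3)@(5, 7): e=[44,6,70] → #
    (3,3)@(7, 7): e=[76,-6,50] → ·
    (1,4)@(3, 9): e=[-12,42,90] → ·
    (2,4)@(5, 9): e=[20,30,70] → #
    (3,4)@(7, 9): e=[52,18,50] → #
    (4,4)@(9, 9): e=[84,6,30] → #
    (5,4)@(11, 9): e=[116,-6,10] → ·
    (2,5)@(5, 11): e=[-4,54,70] → ·
  covered (15 px):
    · · · · · · · · · ·
    · · · · · · · · · ·
    # · · · · · · · · ·
    · # # · · · · · · ·
    · · # # # · · · · ·
    · · · # # # · · · ·
    · · · # # # · · · ·
    · · · · # # · · · ·
    · · · · · # · · · ·
    · · · · · · · · · ·

Z-buffer (winner per pixel, '.' = empty):
  . . . . . . . . . .
  . . . . . . . . . .
  1 . . . . . . 0 . .
  . 1 1 . . . . . . .
  . . 1 1 1 . . . . .
  . . . 1 1 1 . . . .
  . . . 1 1 1 0 . . .
  . . . . 1 1 . . . .
  . . . . . 1 . . . .
  . . . . . . . . . .

Answer: 1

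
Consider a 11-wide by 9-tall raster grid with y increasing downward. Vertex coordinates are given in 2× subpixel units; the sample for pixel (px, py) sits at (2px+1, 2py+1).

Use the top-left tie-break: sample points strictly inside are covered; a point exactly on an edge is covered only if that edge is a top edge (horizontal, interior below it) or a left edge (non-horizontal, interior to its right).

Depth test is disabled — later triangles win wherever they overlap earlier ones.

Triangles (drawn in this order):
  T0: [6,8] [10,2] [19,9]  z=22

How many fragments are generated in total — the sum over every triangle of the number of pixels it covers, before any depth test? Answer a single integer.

T0:
  2·area = 82
  edge (6, 8)→(10, 2): d=(4,-6) top-left  bias=+0
  edge (10, 2)→(19, 9): d=(9,7) right/bottom  bias=-1
  edge (19, 9)→(6, 8): d=(-13,-1) top-left  bias=+0
    (5,1)@(11, 3): e=[10,2,70] → █
    (6,1)@(13, 3): e=[22,-12,72] → ·
    (4,2)@(9, 5): e=[6,34,42] → █
    (6,2)@(13, 5): e=[30,6,46] → █
    (7,2)@(15, 5): e=[42,-8,48] → ·
    (3,3)@(7, 7): e=[2,66,14] → █
    (7,3)@(15, 7): e=[50,10,22] → █
    (8,3)@(17, 7): e=[62,-4,24] → ·
    (3,4)@(7, 9): e=[10,84,-12] → ·
    (4,4)@(9, 9): e=[22,70,-10] → ·
    (5,4)@(11, 9): e=[34,56,-8] → ·
    (6,4)@(13, 9): e=[46,42,-6] → ·
    (9,4)@(19, 9): e=[82,0,0] → ·  [on edge]
  covered (9 px):
    · · · · · · · · · · ·
    · · · · · █ · · · · ·
    · · · · █ █ █ · · · ·
    · · · █ █ █ █ █ · · ·
    · · · · · · · · · · ·
    · · · · · · · · · · ·
    · · · · · · · · · · ·
    · · · · · · · · · · ·
    · · · · · · · · · · ·

Result: 9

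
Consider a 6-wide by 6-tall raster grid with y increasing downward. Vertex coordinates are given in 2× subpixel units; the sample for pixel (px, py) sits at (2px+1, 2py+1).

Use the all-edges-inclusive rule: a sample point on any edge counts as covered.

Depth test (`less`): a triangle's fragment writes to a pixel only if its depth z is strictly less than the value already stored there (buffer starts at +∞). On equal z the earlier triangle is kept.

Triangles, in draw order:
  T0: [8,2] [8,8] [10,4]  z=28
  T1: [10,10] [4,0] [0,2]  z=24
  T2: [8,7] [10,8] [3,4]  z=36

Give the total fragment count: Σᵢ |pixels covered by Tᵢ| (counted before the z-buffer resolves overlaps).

T0:
  2·area = 12  (B↔C swapped to make it positive)
  edge (8, 2)→(10, 4): d=(2,2) inclusive
  edge (10, 4)→(8, 8): d=(-2,4) inclusive
  edge (8, 8)→(8, 2): d=(0,-6) inclusive
    (3,0)@(7, 1): e=[0,18,-6] → .  [on edge]
    (4,1)@(9, 3): e=[0,6,6] → X  [on edge]
    (5,1)@(11, 3): e=[-4,-2,18] → .
    (4,2)@(9, 5): e=[4,2,6] → X
    (5,2)@(11, 5): e=[0,-6,18] → .  [on edge]
    (4,3)@(9, 7): e=[8,-2,6] → .
  covered (2 px):
    . . . . . .
    . . . . X .
    . . . . X .
    . . . . . .
    . . . . . .
    . . . . . .
T1:
  2·area = 52  (B↔C swapped to make it positive)
  edge (10, 10)→(0, 2): d=(-10,-8) inclusive
  edge (0, 2)→(4, 0): d=(4,-2) inclusive
  edge (4, 0)→(10, 10): d=(6,10) inclusive
    (1,0)@(3, 1): e=[34,2,16] → X
    (2,0)@(5, 1): e=[50,6,-4] → .
    (1,1)@(3, 3): e=[14,10,28] → X
    (2,1)@(5, 3): e=[30,14,8] → X
    (3,1)@(7, 3): e=[46,18,-12] → .
    (1,2)@(3, 5): e=[-6,18,40] → .
    (2,2)@(5, 5): e=[10,22,20] → X
    (3,2)@(7, 5): e=[26,26,0] → X  [on edge]
    (4,2)@(9, 5): e=[42,30,-20] → .
    (2,3)@(5, 7): e=[-10,30,32] → .
    (3,3)@(7, 7): e=[6,34,12] → X
    (4,3)@(9, 7): e=[22,38,-8] → .
  covered (7 px):
    . X . . . .
    . X X . . .
    . . X X . .
    . . . X . .
    . . . . X .
    . . . . . .
T2:
  2·area = 1  (B↔C swapped to make it positive)
  edge (8, 7)→(3, 4): d=(-5,-3) inclusive
  edge (3, 4)→(10, 8): d=(7,4) inclusive
  edge (10, 8)→(8, 7): d=(-2,-1) inclusive
  covered (0 px):
    . . . . . .
    . . . . . .
    . . . . . .
    . . . . . .
    . . . . . .
    . . . . . .

Answer: 9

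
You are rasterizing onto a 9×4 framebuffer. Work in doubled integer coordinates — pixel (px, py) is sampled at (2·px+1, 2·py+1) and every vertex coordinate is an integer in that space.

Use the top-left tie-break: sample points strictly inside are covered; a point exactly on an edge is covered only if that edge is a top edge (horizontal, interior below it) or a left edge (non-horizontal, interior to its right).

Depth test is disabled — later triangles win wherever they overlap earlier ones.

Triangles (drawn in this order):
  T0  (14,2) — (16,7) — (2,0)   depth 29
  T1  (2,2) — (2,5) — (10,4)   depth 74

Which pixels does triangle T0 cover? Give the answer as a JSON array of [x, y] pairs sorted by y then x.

T0:
  2·area = 56
  edge (14, 2)→(16, 7): d=(2,5) right/bottom  bias=-1
  edge (16, 7)→(2, 0): d=(-14,-7) top-left  bias=+0
  edge (2, 0)→(14, 2): d=(12,2) right/bottom  bias=-1
    (2,0)@(5, 1): e=[43,7,6] → X
    (3,0)@(7, 1): e=[33,21,2] → X
    (4,0)@(9, 1): e=[23,35,-2] → .
    (2,1)@(5, 3): e=[47,-21,30] → .
    (3,1)@(7, 3): e=[37,-7,26] → .
    (4,1)@(9, 3): e=[27,7,22] → X
    (5,1)@(11, 3): e=[17,21,18] → X
    (6,1)@(13, 3): e=[7,35,14] → X
    (7,1)@(15, 3): e=[-3,49,10] → .
    (4,2)@(9, 5): e=[31,-21,46] → .
    (5,2)@(11, 5): e=[21,-7,42] → .
    (6,2)@(13, 5): e=[11,7,38] → X
  covered (7 px):
    . . X X . . . . .
    . . . . X X X . .
    . . . . . . X X .
    . . . . . . . . .
T1:
  2·area = 24  (B↔C swapped to make it positive)
  edge (2, 2)→(10, 4): d=(8,2) right/bottom  bias=-1
  edge (10, 4)→(2, 5): d=(-8,1) right/bottom  bias=-1
  edge (2, 5)→(2, 2): d=(0,-3) top-left  bias=+0
    (1,1)@(3, 3): e=[6,15,3] → X
    (2,1)@(5, 3): e=[2,13,9] → X
    (3,1)@(7, 3): e=[-2,11,15] → .
    (1,2)@(3, 5): e=[22,-1,3] → .
    (2,2)@(5, 5): e=[18,-3,9] → .
  covered (2 px):
    . . . . . . . . .
    . X X . . . . . .
    . . . . . . . . .
    . . . . . . . . .

Final: [[2,0],[3,0],[4,1],[5,1],[6,1],[6,2],[7,2]]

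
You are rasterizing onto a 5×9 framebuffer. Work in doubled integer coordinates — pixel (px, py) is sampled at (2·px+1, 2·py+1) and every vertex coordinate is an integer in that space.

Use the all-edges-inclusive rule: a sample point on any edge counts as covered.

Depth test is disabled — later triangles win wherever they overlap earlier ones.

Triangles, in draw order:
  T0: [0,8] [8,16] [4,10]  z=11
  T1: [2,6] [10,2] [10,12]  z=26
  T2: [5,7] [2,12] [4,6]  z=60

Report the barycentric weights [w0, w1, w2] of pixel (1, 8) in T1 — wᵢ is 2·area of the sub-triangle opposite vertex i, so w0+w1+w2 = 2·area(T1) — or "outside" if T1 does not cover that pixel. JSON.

T0:
  2·area = 16  (B↔C swapped to make it positive)
  edge (0, 8)→(4, 10): d=(4,2) inclusive
  edge (4, 10)→(8, 16): d=(4,6) inclusive
  edge (8, 16)→(0, 8): d=(-8,-8) inclusive
    (0,4)@(1, 9): e=[2,14,0] → X  [on edge]
    (1,4)@(3, 9): e=[-2,2,16] → .
    (0,5)@(1, 11): e=[10,22,-16] → .
    (1,5)@(3, 11): e=[6,10,0] → X  [on edge]
    (2,5)@(5, 11): e=[2,-2,16] → .
    (1,6)@(3, 13): e=[14,18,-16] → .
    (2,6)@(5, 13): e=[10,6,0] → X  [on edge]
    (3,6)@(7, 13): e=[6,-6,16] → .
    (2,7)@(5, 15): e=[18,14,-16] → .
    (3,7)@(7, 15): e=[14,2,0] → X  [on edge]
    (4,7)@(9, 15): e=[10,-10,16] → .
    (3,8)@(7, 17): e=[22,10,-16] → .
    (4,8)@(9, 17): e=[18,-2,0] → .  [on edge]
  covered (4 px):
    . . . . .
    . . . . .
    . . . . .
    . . . . .
    X . . . .
    . X . . .
    . . X . .
    . . . X .
    . . . . .
T1:
  2·area = 80
  edge (2, 6)→(10, 2): d=(8,-4) inclusive
  edge (10, 2)→(10, 12): d=(0,10) inclusive
  edge (10, 12)→(2, 6): d=(-8,-6) inclusive
    (4,1)@(9, 3): e=[4,10,66] → X
    (2,2)@(5, 5): e=[4,50,26] → X
    (3,2)@(7, 5): e=[12,30,38] → X
    (2,3)@(5, 7): e=[20,50,10] → X
    (2,4)@(5, 9): e=[36,50,-6] → .
    (3,4)@(7, 9): e=[44,30,6] → X
    (3,5)@(7, 11): e=[60,30,-10] → .
    (4,5)@(9, 11): e=[68,10,2] → X
    (4,6)@(9, 13): e=[84,10,-14] → .
  covered (10 px):
    . . . . .
    . . . . X
    . . X X X
    . . X X X
    . . . X X
    . . . . X
    . . . . .
    . . . . .
    . . . . .
T2:
  2·area = 8
  edge (5, 7)→(2, 12): d=(-3,5) inclusive
  edge (2, 12)→(4, 6): d=(2,-6) inclusive
  edge (4, 6)→(5, 7): d=(1,1) inclusive
    (0,1)@(1, 3): e=[32,-24,0] → .  [on edge]
    (2,1)@(5, 3): e=[12,0,-4] → .  [on edge]
    (1,2)@(3, 5): e=[16,-8,0] → .  [on edge]
    (2,3)@(5, 7): e=[0,8,0] → X  [on edge]
    (3,3)@(7, 7): e=[-10,20,-2] → .
    (1,4)@(3, 9): e=[4,0,4] → X  [on edge]
    (2,4)@(5, 9): e=[-6,12,2] → .
    (3,4)@(7, 9): e=[-16,24,0] → .  [on edge]
    (1,5)@(3, 11): e=[-2,4,6] → .
    (4,5)@(9, 11): e=[-32,40,0] → .  [on edge]
    (0,7)@(1, 15): e=[-4,0,12] → .  [on edge]
  covered (2 px):
    . . . . .
    . . . . .
    . . . . .
    . . X . .
    . X . . .
    . . . . .
    . . . . .
    . . . . .
    . . . . .

Final: "outside"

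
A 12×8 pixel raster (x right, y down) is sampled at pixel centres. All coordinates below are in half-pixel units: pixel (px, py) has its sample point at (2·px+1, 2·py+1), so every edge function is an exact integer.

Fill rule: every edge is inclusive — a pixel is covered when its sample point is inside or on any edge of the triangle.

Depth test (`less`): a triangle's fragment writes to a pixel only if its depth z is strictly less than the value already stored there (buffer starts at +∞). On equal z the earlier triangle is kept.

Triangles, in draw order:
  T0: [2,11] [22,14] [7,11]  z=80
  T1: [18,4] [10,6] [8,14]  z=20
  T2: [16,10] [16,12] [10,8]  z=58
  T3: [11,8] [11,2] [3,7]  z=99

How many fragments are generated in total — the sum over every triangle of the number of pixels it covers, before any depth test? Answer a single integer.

T0:
  2·area = 15  (B↔C swapped to make it positive)
  edge (2, 11)→(7, 11): d=(5,0) inclusive
  edge (7, 11)→(22, 14): d=(15,3) inclusive
  edge (22, 14)→(2, 11): d=(-20,-3) inclusive
    (0,5)@(1, 11): e=[0,18,-3] → .  [on edge]
    (1,5)@(3, 11): e=[0,12,3] → X  [on edge]
    (2,5)@(5, 11): e=[0,6,9] → X  [on edge]
    (3,5)@(7, 11): e=[0,0,15] → X  [on edge]
    (4,5)@(9, 11): e=[0,-6,21] → .  [on edge]
    (5,5)@(11, 11): e=[0,-12,27] → .  [on edge]
    (6,5)@(13, 11): e=[0,-18,33] → .  [on edge]
    (7,5)@(15, 11): e=[0,-24,39] → .  [on edge]
    (8,5)@(17, 11): e=[0,-30,45] → .  [on edge]
    (9,5)@(19, 11): e=[0,-36,51] → .  [on edge]
    (10,5)@(21, 11): e=[0,-42,57] → .  [on edge]
    (11,5)@(23, 11): e=[0,-48,63] → .  [on edge]
    (8,6)@(17, 13): e=[10,0,5] → X  [on edge]
  covered (4 px):
    . . . . . . . . . . . .
    . . . . . . . . . . . .
    . . . . . . . . . . . .
    . . . . . . . . . . . .
    . . . . . . . . . . . .
    . X X X . . . . . . . .
    . . . . . . . . X . . .
    . . . . . . . . . . . .
T1:
  2·area = 60  (B↔C swapped to make it positive)
  edge (18, 4)→(8, 14): d=(-10,10) inclusive
  edge (8, 14)→(10, 6): d=(2,-8) inclusive
  edge (10, 6)→(18, 4): d=(8,-2) inclusive
    (10,0)@(21, 1): e=[0,78,-18] → .  [on edge]
    (9,1)@(19, 3): e=[0,66,-6] → .  [on edge]
    (7,2)@(15, 5): e=[20,38,2] → X
    (8,2)@(17, 5): e=[0,54,6] → X  [on edge]
    (9,2)@(19, 5): e=[-20,70,10] → .
    (5,3)@(11, 7): e=[40,10,10] → X
    (6,3)@(13, 7): e=[20,26,14] → X
    (7,3)@(15, 7): e=[0,42,18] → X  [on edge]
    (8,3)@(17, 7): e=[-20,58,22] → .
    (5,4)@(11, 9): e=[20,14,26] → X
    (6,4)@(13, 9): e=[0,30,30] → X  [on edge]
    (7,4)@(15, 9): e=[-20,46,34] → .
    (5,5)@(11, 11): e=[0,18,42] → X  [on edge]
    (4,6)@(9, 13): e=[0,6,54] → X  [on edge]
    (3,7)@(7, 15): e=[0,-6,66] → .  [on edge]
  covered (10 px):
    . . . . . . . . . . . .
    . . . . . . . . . . . .
    . . . . . . . X X . . .
    . . . . . X X X . . . .
    . . . . . X X . . . . .
    . . . . X X . . . . . .
    . . . . X . . . . . . .
    . . . . . . . . . . . .
T2:
  2·area = 12
  edge (16, 10)→(16, 12): d=(0,2) inclusive
  edge (16, 12)→(10, 8): d=(-6,-4) inclusive
  edge (10, 8)→(16, 10): d=(6,2) inclusive
    (0,2)@(1, 5): e=[30,-18,0] → .  [on edge]
    (3,3)@(7, 7): e=[18,-6,0] → .  [on edge]
    (6,4)@(13, 9): e=[6,6,0] → X  [on edge]
    (7,4)@(15, 9): e=[2,14,-4] → .
    (6,5)@(13, 11): e=[6,-6,12] → .
    (7,5)@(15, 11): e=[2,2,8] → X
    (8,5)@(17, 11): e=[-2,10,4] → .
    (9,5)@(19, 11): e=[-6,18,0] → .  [on edge]
    (7,6)@(15, 13): e=[2,-10,20] → .
  covered (2 px):
    . . . . . . . . . . . .
    . . . . . . . . . . . .
    . . . . . . . . . . . .
    . . . . . . . . . . . .
    . . . . . . X . . . . .
    . . . . . . . X . . . .
    . . . . . . . . . . . .
    . . . . . . . . . . . .
T3:
  2·area = 48  (B↔C swapped to make it positive)
  edge (11, 8)→(3, 7): d=(-8,-1) inclusive
  edge (3, 7)→(11, 2): d=(8,-5) inclusive
  edge (11, 2)→(11, 8): d=(0,6) inclusive
    (5,0)@(11, 1): e=[56,-8,0] → .  [on edge]
    (5,1)@(11, 3): e=[40,8,0] → X  [on edge]
    (6,1)@(13, 3): e=[42,18,-12] → .
    (3,2)@(7, 5): e=[20,4,24] → X
    (4,2)@(9, 5): e=[22,14,12] → X
    (5,2)@(11, 5): e=[24,24,0] → X  [on edge]
    (6,2)@(13, 5): e=[26,34,-12] → .
    (1,3)@(3, 7): e=[0,0,48] → X  [on edge]
    (2,3)@(5, 7): e=[2,10,36] → X
    (5,3)@(11, 7): e=[8,40,0] → X  [on edge]
    (6,3)@(13, 7): e=[10,50,-12] → .
    (1,4)@(3, 9): e=[-16,16,48] → .
    (5,4)@(11, 9): e=[-8,56,0] → .  [on edge]
    (9,4)@(19, 9): e=[0,96,-48] → .  [on edge]
    (5,5)@(11, 11): e=[-24,72,0] → .  [on edge]
    (5,6)@(11, 13): e=[-40,88,0] → .  [on edge]
    (5,7)@(11, 15): e=[-56,104,0] → .  [on edge]
  covered (9 px):
    . . . . . . . . . . . .
    . . . . . X . . . . . .
    . . . X X X . . . . . .
    . X X X X X . . . . . .
    . . . . . . . . . . . .
    . . . . . . . . . . . .
    . . . . . . . . . . . .
    . . . . . . . . . . . .

Final: 25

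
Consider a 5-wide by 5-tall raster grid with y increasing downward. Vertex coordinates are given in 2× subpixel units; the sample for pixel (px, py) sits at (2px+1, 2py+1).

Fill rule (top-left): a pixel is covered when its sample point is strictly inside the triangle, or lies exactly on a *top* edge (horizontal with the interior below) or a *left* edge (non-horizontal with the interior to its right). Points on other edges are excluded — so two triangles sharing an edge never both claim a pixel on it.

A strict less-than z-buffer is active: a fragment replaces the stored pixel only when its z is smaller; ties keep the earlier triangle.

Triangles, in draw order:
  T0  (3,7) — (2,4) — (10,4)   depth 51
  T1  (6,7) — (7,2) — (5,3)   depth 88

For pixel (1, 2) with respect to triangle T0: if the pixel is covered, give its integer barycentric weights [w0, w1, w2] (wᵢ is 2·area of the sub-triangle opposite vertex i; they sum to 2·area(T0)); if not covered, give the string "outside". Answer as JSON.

T0:
  2·area = 24
  edge (3, 7)→(2, 4): d=(-1,-3) top-left  bias=+0
  edge (2, 4)→(10, 4): d=(8,0) top-left  bias=+0
  edge (10, 4)→(3, 7): d=(-7,3) right/bottom  bias=-1
    (0,0)@(1, 1): e=[0,-24,48] → ·  [on edge]
    (1,2)@(3, 5): e=[2,8,14] → █
    (2,2)@(5, 5): e=[8,8,8] → █
    (3,2)@(7, 5): e=[14,8,2] → █
    (4,2)@(9, 5): e=[20,8,-4] → ·
    (1,3)@(3, 7): e=[0,24,0] → ·  [on edge]
    (2,3)@(5, 7): e=[6,24,-6] → ·
    (3,3)@(7, 7): e=[12,24,-12] → ·
  covered (3 px):
    · · · · ·
    · · · · ·
    · █ █ █ ·
    · · · · ·
    · · · · ·
T1:
  2·area = 9  (B↔C swapped to make it positive)
  edge (6, 7)→(5, 3): d=(-1,-4) top-left  bias=+0
  edge (5, 3)→(7, 2): d=(2,-1) top-left  bias=+0
  edge (7, 2)→(6, 7): d=(-1,5) right/bottom  bias=-1
    (4,0)@(9, 1): e=[18,0,-9] → ·  [on edge]
    (2,1)@(5, 3): e=[0,0,9] → █  [on edge]
    (3,1)@(7, 3): e=[8,2,-1] → ·
    (0,2)@(1, 5): e=[-18,0,27] → ·  [on edge]
    (2,2)@(5, 5): e=[-2,4,7] → ·
  covered (1 px):
    · · · · ·
    · · █ · ·
    · · · · ·
    · · · · ·
    · · · · ·

Final: [8,14,2]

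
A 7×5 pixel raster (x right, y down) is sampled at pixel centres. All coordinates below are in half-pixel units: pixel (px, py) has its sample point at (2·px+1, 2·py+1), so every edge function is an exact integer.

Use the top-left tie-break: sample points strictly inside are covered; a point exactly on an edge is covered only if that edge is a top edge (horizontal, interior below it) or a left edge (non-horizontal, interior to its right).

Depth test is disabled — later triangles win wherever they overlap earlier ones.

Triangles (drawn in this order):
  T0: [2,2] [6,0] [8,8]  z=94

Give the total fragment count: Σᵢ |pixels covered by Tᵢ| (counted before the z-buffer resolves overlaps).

T0:
  2·area = 36
  edge (2, 2)→(6, 0): d=(4,-2) top-left  bias=+0
  edge (6, 0)→(8, 8): d=(2,8) right/bottom  bias=-1
  edge (8, 8)→(2, 2): d=(-6,-6) top-left  bias=+0
    (0,0)@(1, 1): e=[-6,42,0] → ·  [on edge]
    (2,0)@(5, 1): e=[2,10,24] → █
    (3,0)@(7, 1): e=[6,-6,36] → ·
    (1,1)@(3, 3): e=[6,30,0] → █  [on edge]
    (3,1)@(7, 3): e=[14,-2,24] → ·
    (1,2)@(3, 5): e=[14,34,-12] → ·
    (2,2)@(5, 5): e=[18,18,0] → █  [on edge]
    (3,2)@(7, 5): e=[22,2,12] → █
    (4,2)@(9, 5): e=[26,-14,24] → ·
    (2,3)@(5, 7): e=[26,22,-12] → ·
    (3,3)@(7, 7): e=[30,6,0] → █  [on edge]
    (4,3)@(9, 7): e=[34,-10,12] → ·
    (4,4)@(9, 9): e=[42,-6,0] → ·  [on edge]
  covered (6 px):
    · · █ · · · ·
    · █ █ · · · ·
    · · █ █ · · ·
    · · · █ · · ·
    · · · · · · ·

Result: 6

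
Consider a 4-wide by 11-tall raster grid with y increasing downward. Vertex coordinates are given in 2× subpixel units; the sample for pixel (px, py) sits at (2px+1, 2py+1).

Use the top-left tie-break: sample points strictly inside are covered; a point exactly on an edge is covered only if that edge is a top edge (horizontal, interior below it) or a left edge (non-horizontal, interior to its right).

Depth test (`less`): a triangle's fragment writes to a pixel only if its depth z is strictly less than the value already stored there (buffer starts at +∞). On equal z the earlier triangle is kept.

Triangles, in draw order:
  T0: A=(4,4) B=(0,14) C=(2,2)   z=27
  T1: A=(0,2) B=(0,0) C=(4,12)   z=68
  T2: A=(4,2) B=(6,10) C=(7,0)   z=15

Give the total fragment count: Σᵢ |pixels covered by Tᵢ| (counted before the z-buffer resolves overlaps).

T0:
  2·area = 28
  edge (4, 4)→(0, 14): d=(-4,10) right/bottom  bias=-1
  edge (0, 14)→(2, 2): d=(2,-12) top-left  bias=+0
  edge (2, 2)→(4, 4): d=(2,2) right/bottom  bias=-1
    (0,0)@(1, 1): e=[42,-14,0] → ·  [on edge]
    (1,1)@(3, 3): e=[14,14,0] → ·  [on edge]
    (1,2)@(3, 5): e=[6,18,4] → #
    (2,2)@(5, 5): e=[-14,42,0] → ·  [on edge]
    (1,3)@(3, 7): e=[-2,22,8] → ·
    (3,3)@(7, 7): e=[-42,70,0] → ·  [on edge]
    (0,4)@(1, 9): e=[10,2,16] → #
    (1,4)@(3, 9): e=[-10,26,12] → ·
    (0,5)@(1, 11): e=[2,6,20] → #
    (1,5)@(3, 11): e=[-18,30,16] → ·
    (0,6)@(1, 13): e=[-6,10,24] → ·
  covered (3 px):
    · · · ·
    · · · ·
    · # · ·
    · · · ·
    # · · ·
    # · · ·
    · · · ·
    · · · ·
    · · · ·
    · · · ·
    · · · ·
T1:
  2·area = 8
  edge (0, 2)→(0, 0): d=(0,-2) top-left  bias=+0
  edge (0, 0)→(4, 12): d=(4,12) right/bottom  bias=-1
  edge (4, 12)→(0, 2): d=(-4,-10) top-left  bias=+0
    (0,1)@(1, 3): e=[2,0,6] → ·  [on edge]
    (1,4)@(3, 9): e=[6,0,2] → ·  [on edge]
    (2,7)@(5, 15): e=[10,0,-2] → ·  [on edge]
    (3,10)@(7, 21): e=[14,0,-6] → ·  [on edge]
  covered (0 px):
    · · · ·
    · · · ·
    · · · ·
    · · · ·
    · · · ·
    · · · ·
    · · · ·
    · · · ·
    · · · ·
    · · · ·
    · · · ·
T2:
  2·area = 28  (B↔C swapped to make it positive)
  edge (4, 2)→(7, 0): d=(3,-2) top-left  bias=+0
  edge (7, 0)→(6, 10): d=(-1,10) right/bottom  bias=-1
  edge (6, 10)→(4, 2): d=(-2,-8) top-left  bias=+0
    (2,1)@(5, 3): e=[5,17,6] → #
    (3,1)@(7, 3): e=[9,-3,22] → ·
    (2,2)@(5, 5): e=[11,15,2] → #
    (3,2)@(7, 5): e=[15,-5,18] → ·
    (2,3)@(5, 7): e=[17,13,-2] → ·
  covered (2 px):
    · · · ·
    · · # ·
    · · # ·
    · · · ·
    · · · ·
    · · · ·
    · · · ·
    · · · ·
    · · · ·
    · · · ·
    · · · ·

Result: 5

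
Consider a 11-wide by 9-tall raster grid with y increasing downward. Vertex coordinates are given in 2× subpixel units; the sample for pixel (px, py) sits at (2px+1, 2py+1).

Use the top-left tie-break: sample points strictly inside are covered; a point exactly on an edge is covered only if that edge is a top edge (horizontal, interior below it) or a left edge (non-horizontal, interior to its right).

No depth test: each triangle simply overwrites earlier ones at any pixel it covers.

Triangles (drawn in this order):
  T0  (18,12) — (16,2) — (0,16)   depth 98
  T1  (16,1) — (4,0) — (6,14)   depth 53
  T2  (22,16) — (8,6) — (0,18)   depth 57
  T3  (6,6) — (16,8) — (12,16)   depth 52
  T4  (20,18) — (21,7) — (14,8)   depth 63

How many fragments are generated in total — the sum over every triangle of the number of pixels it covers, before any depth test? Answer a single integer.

T0:
  2·area = 188  (B↔C swapped to make it positive)
  edge (18, 12)→(0, 16): d=(-18,4) right/bottom  bias=-1
  edge (0, 16)→(16, 2): d=(16,-14) top-left  bias=+0
  edge (16, 2)→(18, 12): d=(2,10) right/bottom  bias=-1
    (7,1)@(15, 3): e=[174,2,12] → #
    (8,1)@(17, 3): e=[166,30,-8] → ·
    (6,2)@(13, 5): e=[146,6,36] → #
    (8,2)@(17, 5): e=[130,62,-4] → ·
    (5,3)@(11, 7): e=[118,10,60] → #
    (8,3)@(17, 7): e=[94,94,0] → ·  [on edge]
    (4,4)@(9, 9): e=[90,14,84] → #
    (8,4)@(17, 9): e=[58,126,4] → #
    (9,4)@(19, 9): e=[50,154,-16] → ·
    (3,5)@(7, 11): e=[62,18,108] → #
    (9,5)@(19, 11): e=[14,186,-12] → ·
    (2,6)@(5, 13): e=[34,22,132] → #
    (9,8)@(19, 17): e=[-94,282,0] → ·  [on edge]
  covered (23 px):
    · · · · · · · · · · ·
    · · · · · · · # · · ·
    · · · · · · # # · · ·
    · · · · · # # # · · ·
    · · · · # # # # # · ·
    · · · # # # # # # · ·
    · · # # # # # · · · ·
    · # · · · · · · · · ·
    · · · · · · · · · · ·
T1:
  2·area = 166  (B↔C swapped to make it positive)
  edge (16, 1)→(6, 14): d=(-10,13) right/bottom  bias=-1
  edge (6, 14)→(4, 0): d=(-2,-14) top-left  bias=+0
  edge (4, 0)→(16, 1): d=(12,1) right/bottom  bias=-1
    (2,0)@(5, 1): e=[143,12,11] → #
    (3,0)@(7, 1): e=[117,40,9] → #
    (4,0)@(9, 1): e=[91,68,7] → #
    (5,0)@(11, 1): e=[65,96,5] → #
    (6,0)@(13, 1): e=[39,124,3] → #
    (7,0)@(15, 1): e=[13,152,1] → #
    (8,0)@(17, 1): e=[-13,180,-1] → ·
    (2,1)@(5, 3): e=[123,8,35] → #
    (7,1)@(15, 3): e=[-7,148,25] → ·
    (2,2)@(5, 5): e=[103,4,59] → #
    (6,2)@(13, 5): e=[-1,116,51] → ·
    (2,3)@(5, 7): e=[83,0,83] → #  [on edge]
  covered (22 px):
    · · # # # # # # · · ·
    · · # # # # # · · · ·
    · · # # # # · · · · ·
    · · # # # # · · · · ·
    · · · # # · · · · · ·
    · · · # · · · · · · ·
    · · · · · · · · · · ·
    · · · · · · · · · · ·
    · · · · · · · · · · ·
T2:
  2·area = 248  (B↔C swapped to make it positive)
  edge (22, 16)→(0, 18): d=(-22,2) right/bottom  bias=-1
  edge (0, 18)→(8, 6): d=(8,-12) top-left  bias=+0
  edge (8, 6)→(22, 16): d=(14,10) right/bottom  bias=-1
    (0,0)@(1, 1): e=[372,-124,0] → ·  [on edge]
    (4,3)@(9, 7): e=[224,20,4] → #
    (5,3)@(11, 7): e=[220,44,-16] → ·
    (3,4)@(7, 9): e=[184,12,52] → #
    (5,4)@(11, 9): e=[176,60,12] → #
    (6,4)@(13, 9): e=[172,84,-8] → ·
    (2,5)@(5, 11): e=[144,4,100] → #
    (6,5)@(13, 11): e=[128,100,20] → #
    (7,5)@(15, 11): e=[124,124,0] → ·  [on edge]
    (2,6)@(5, 13): e=[100,20,128] → #
    (7,6)@(15, 13): e=[80,140,28] → #
    (8,6)@(17, 13): e=[76,164,8] → #
    (5,8)@(11, 17): e=[0,124,124] → ·  [on edge]
  covered (30 px):
    · · · · · · · · · · ·
    · · · · · · · · · · ·
    · · · · · · · · · · ·
    · · · · # · · · · · ·
    · · · # # # · · · · ·
    · · # # # # # · · · ·
    · · # # # # # # # · ·
    · # # # # # # # # # ·
    # # # # # · · · · · ·
T3:
  2·area = 88
  edge (6, 6)→(16, 8): d=(10,2) right/bottom  bias=-1
  edge (16, 8)→(12, 16): d=(-4,8) right/bottom  bias=-1
  edge (12, 16)→(6, 6): d=(-6,-10) top-left  bias=+0
    (1,0)@(3, 1): e=[-44,132,0] → ·  [on edge]
    (0,2)@(1, 5): e=[0,132,-44] → ·  [on edge]
    (3,3)@(7, 7): e=[8,76,4] → #
    (4,3)@(9, 7): e=[4,60,24] → #
    (5,3)@(11, 7): e=[0,44,44] → ·  [on edge]
    (3,4)@(7, 9): e=[28,68,-8] → ·
    (4,4)@(9, 9): e=[24,52,12] → #
    (5,4)@(11, 9): e=[20,36,32] → #
    (6,4)@(13, 9): e=[16,20,52] → #
    (7,4)@(15, 9): e=[12,4,72] → #
    (8,4)@(17, 9): e=[8,-12,92] → ·
    (10,4)@(21, 9): e=[0,-44,132] → ·  [on edge]
    (4,5)@(9, 11): e=[44,44,0] → #  [on edge]
  covered (11 px):
    · · · · · · · · · · ·
    · · · · · · · · · · ·
    · · · · · · · · · · ·
    · · · # # · · · · · ·
    · · · · # # # # · · ·
    · · · · # # # · · · ·
    · · · · · # # · · · ·
    · · · · · · · · · · ·
    · · · · · · · · · · ·
T4:
  2·area = 76  (B↔C swapped to make it positive)
  edge (20, 18)→(14, 8): d=(-6,-10) top-left  bias=+0
  edge (14, 8)→(21, 7): d=(7,-1) top-left  bias=+0
  edge (21, 7)→(20, 18): d=(-1,11) right/bottom  bias=-1
    (5,1)@(11, 3): e=[0,-38,114] → ·  [on edge]
    (10,3)@(21, 7): e=[76,0,0] → ·  [on edge]
    (3,4)@(7, 9): e=[-76,0,152] → ·  [on edge]
    (7,4)@(15, 9): e=[4,8,64] → #
    (8,4)@(17, 9): e=[24,10,42] → #
    (9,4)@(19, 9): e=[44,12,20] → #
    (10,4)@(21, 9): e=[64,14,-2] → ·
    (7,5)@(15, 11): e=[-8,22,62] → ·
    (8,5)@(17, 11): e=[12,24,40] → #
    (10,5)@(21, 11): e=[52,28,-4] → ·
    (8,6)@(17, 13): e=[0,38,38] → #  [on edge]
    (10,6)@(21, 13): e=[40,42,-6] → ·
  covered (8 px):
    · · · · · · · · · · ·
    · · · · · · · · · · ·
    · · · · · · · · · · ·
    · · · · · · · · · · ·
    · · · · · · · # # # ·
    · · · · · · · · # # ·
    · · · · · · · · # # ·
    · · · · · · · · · # ·
    · · · · · · · · · · ·

Final: 94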